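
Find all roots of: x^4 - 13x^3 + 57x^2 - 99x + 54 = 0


Let p(x) = x^4 - 13x^3 + 57x^2 - 99x + 54. By the rational root theorem (leading coefficient 1), any rational root is an integer divisor of 54: try ±1, ±2, ... in turn.
Test x = 1: value = 0 ✓, so (x - 1) is a factor.
Synthetic division by (x - 1): bring down 1; 1(1) - 13 = -12; (-12)(1) + 57 = 45; 45(1) - 99 = -54; (-54)(1) + 54 = 0 → quotient x^3 - 12x^2 + 45x - 54, remainder 0.
Continue with the quotient x^3 - 12x^2 + 45x - 54 (candidates must divide 54; re-test x = 1 first in case it repeats).
Test x = 1: value = -20 ≠ 0.
Test x = -1: value = -112 ≠ 0.
Test x = 2: value = -4 ≠ 0.
Test x = -2: value = -200 ≠ 0.
Test x = 3: value = 0 ✓, so (x - 3) is a factor.
Synthetic division by (x - 3): bring down 1; 1(3) - 12 = -9; (-9)(3) + 45 = 18; 18(3) - 54 = 0 → quotient x^2 - 9x + 18, remainder 0.
Solve the quadratic x^2 - 9x + 18 = 0: discriminant = (-9)^2 - 4(1)(18) = 81 - 72 = 9.
sqrt(9) = 3, so x = (9 ± 3)/2: x = 6 or x = 3.
Collecting all roots found:

x = 1, x = 3 (multiplicity 2), x = 6


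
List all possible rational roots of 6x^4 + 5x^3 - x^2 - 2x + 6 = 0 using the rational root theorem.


Rational root theorem: possible roots are ±p/q where:
  p divides the constant term (6): p ∈ {1, 2, 3, 6}
  q divides the leading coefficient (6): q ∈ {1, 2, 3, 6}

All possible rational roots: -6, -3, -2, -3/2, -1, -2/3, -1/2, -1/3, -1/6, 1/6, 1/3, 1/2, 2/3, 1, 3/2, 2, 3, 6

-6, -3, -2, -3/2, -1, -2/3, -1/2, -1/3, -1/6, 1/6, 1/3, 1/2, 2/3, 1, 3/2, 2, 3, 6


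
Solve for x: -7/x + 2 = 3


Subtract 2 from both sides: -7/x = 1
Multiply both sides by x: -7 = 1 * x
Divide by 1: x = -7

x = -7


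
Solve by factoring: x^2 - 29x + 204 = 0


We need two numbers that multiply to 204 and add to -29.
Those numbers are -12 and -17 (since (-12) * (-17) = 204 and (-12) + (-17) = -29).
So x^2 - 29x + 204 = (x - 12)(x - 17) = 0
Setting each factor to zero: x = 12 or x = 17

x = 12, x = 17


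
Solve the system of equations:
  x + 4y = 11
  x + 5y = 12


Using Cramer's rule:
Determinant D = (1)(5) - (1)(4) = 5 - 4 = 1
Dx = (11)(5) - (12)(4) = 55 - 48 = 7
Dy = (1)(12) - (1)(11) = 12 - 11 = 1
x = Dx/D = 7/1 = 7
y = Dy/D = 1/1 = 1

x = 7, y = 1


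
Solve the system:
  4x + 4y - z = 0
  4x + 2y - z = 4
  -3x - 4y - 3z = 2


Using Cramer's rule. Expand each determinant along the first row.
D  = 4*[2*(-3) - (-1)*(-4)] - 4*[4*(-3) - (-1)*(-3)] + (-1)*[4*(-4) - 2*(-3)]
  = 4*(-10) - 4*(-15) + (-1)*(-10) = 30
Dx = 0*[2*(-3) - (-1)*(-4)] - 4*[4*(-3) - (-1)*2] + (-1)*[4*(-4) - 2*2]
  = 0*(-10) - 4*(-10) + (-1)*(-20) = 60
Dy = 4*[4*(-3) - (-1)*2] - 0*[4*(-3) - (-1)*(-3)] + (-1)*[4*2 - 4*(-3)]
  = 4*(-10) - 0*(-15) + (-1)*(20) = -60
Dz = 4*[2*2 - 4*(-4)] - 4*[4*2 - 4*(-3)] + 0*[4*(-4) - 2*(-3)]
  = 4*(20) - 4*(20) + 0*(-10) = 0
x = Dx/D = 60/30 = 2, y = Dy/D = -60/30 = -2, z = Dz/D = 0/30 = 0
Check eq1: (4)(2) + (4)(-2) + (-1)(0) = 0 = 0 ✓
Check eq2: (4)(2) + (2)(-2) + (-1)(0) = 4 = 4 ✓
Check eq3: (-3)(2) + (-4)(-2) + (-3)(0) = 2 = 2 ✓

x = 2, y = -2, z = 0


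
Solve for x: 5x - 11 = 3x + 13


Starting with: 5x - 11 = 3x + 13
Move all x terms to left: (5 - 3)x = 13 + 11
Simplify: 2x = 24
Divide both sides by 2: x = 12

x = 12


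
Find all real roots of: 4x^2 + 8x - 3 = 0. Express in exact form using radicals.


Using the quadratic formula: x = (-b ± sqrt(b^2 - 4ac)) / (2a)
Here a = 4, b = 8, c = -3
Discriminant = b^2 - 4ac = 8^2 - 4(4)(-3) = 64 + 48 = 112
Since discriminant = 112 > 0, there are two real roots.
x = (-8 ± 4*sqrt(7)) / 8
Simplifying: x = (-2 ± sqrt(7)) / 2
Numerically: x ≈ 0.3229 or x ≈ -2.3229

x = (-2 + sqrt(7)) / 2 or x = (-2 - sqrt(7)) / 2


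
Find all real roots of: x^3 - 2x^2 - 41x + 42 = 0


Let p(x) = x^3 - 2x^2 - 41x + 42. By the rational root theorem (leading coefficient 1), any rational root is an integer divisor of 42: try ±1, ±2, ... in turn.
Test x = 1: value = 0 ✓, so (x - 1) is a factor.
Synthetic division by (x - 1): bring down 1; 1(1) - 2 = -1; (-1)(1) - 41 = -42; (-42)(1) + 42 = 0 → quotient x^2 - x - 42, remainder 0.
Solve the quadratic x^2 - x - 42 = 0: discriminant = (-1)^2 - 4(1)(-42) = 1 + 168 = 169.
sqrt(169) = 13, so x = (1 ± 13)/2: x = 7 or x = -6.

x = -6, x = 1, x = 7


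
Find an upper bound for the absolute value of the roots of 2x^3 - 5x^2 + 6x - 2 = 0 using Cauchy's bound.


Cauchy's bound: all roots r satisfy |r| <= 1 + max(|a_i/a_n|) for i = 0,...,n-1
where a_n is the leading coefficient.

Coefficients: [2, -5, 6, -2]
Leading coefficient a_n = 2
Ratios |a_i/a_n|: 5/2, 3, 1
Maximum ratio: 3
Cauchy's bound: |r| <= 1 + 3 = 4

Upper bound = 4


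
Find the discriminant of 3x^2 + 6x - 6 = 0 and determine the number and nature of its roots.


For ax^2 + bx + c = 0, discriminant D = b^2 - 4ac
Here a = 3, b = 6, c = -6
D = (6)^2 - 4(3)(-6) = 36 + 72 = 108

D = 108 > 0 but not a perfect square
The equation has 2 distinct real irrational roots.

Discriminant = 108, 2 distinct real irrational roots


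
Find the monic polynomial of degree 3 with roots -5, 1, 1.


A monic polynomial with roots -5, 1, 1 is:
p(x) = (x + 5)(x - 1)(x - 1)
After multiplying by (x + 5): x + 5
After multiplying by (x - 1): x^2 + 4x - 5
After multiplying by (x - 1): x^3 + 3x^2 - 9x + 5

x^3 + 3x^2 - 9x + 5


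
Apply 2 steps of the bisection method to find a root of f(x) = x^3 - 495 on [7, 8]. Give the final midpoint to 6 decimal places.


f(x) = x^3 - 495
f(7) = -152 < 0
f(8) = 17 > 0

Step 1: midpoint = (7.000000 + 8.000000)/2 = 7.500000
  f(7.500000) = -73.125000
  f(mid) < 0, so root is in [7.500000, 8.000000]

Step 2: midpoint = (7.500000 + 8.000000)/2 = 7.750000
  f(7.750000) = -29.515625
  f(mid) < 0, so root is in [7.750000, 8.000000]

midpoint = 7.750000


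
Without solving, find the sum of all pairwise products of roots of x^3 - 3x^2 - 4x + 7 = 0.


By Vieta's formulas for x^3 + bx^2 + cx + d = 0:
  r1 + r2 + r3 = -b/a = 3
  r1*r2 + r1*r3 + r2*r3 = c/a = -4
  r1*r2*r3 = -d/a = -7


Sum of pairwise products = -4


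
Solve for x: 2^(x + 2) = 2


Express both sides with the same base.
2 = 2^1
Since the bases match, equate exponents: x + 2 = 1
So x = 1 - (2) = -1

x = -1


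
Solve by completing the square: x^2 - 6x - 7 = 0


Start: x^2 - 6x - 7 = 0
Move constant: x^2 - 6x = 7
Half of -6 is -3, squared is 9
Add 9 to both sides: x^2 - 6x + 9 = 16
(x - 3)^2 = 16
x - 3 = ±4
x = 3 + 4 = 7 or x = 3 - 4 = -1

x = -1, x = 7


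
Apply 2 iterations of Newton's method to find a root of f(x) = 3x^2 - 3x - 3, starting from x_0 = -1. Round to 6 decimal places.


Newton's method: x_(n+1) = x_n - f(x_n)/f'(x_n)
f(x) = 3x^2 - 3x - 3
f'(x) = 6x - 3

Iteration 1:
  f(-1.000000) = 3.000000
  f'(-1.000000) = -9.000000
  x_1 = -1.000000 - (3.000000)/(-9.000000) = -0.666667

Iteration 2:
  f(-0.666667) = 0.333333
  f'(-0.666667) = -7.000000
  x_2 = -0.666667 - (0.333333)/(-7.000000) = -0.619048

x_2 = -0.619048


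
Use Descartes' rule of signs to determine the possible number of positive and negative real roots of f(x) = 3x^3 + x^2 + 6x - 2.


Descartes' rule of signs:

For positive roots, count sign changes in f(x) = 3x^3 + x^2 + 6x - 2:
Signs of coefficients: +, +, +, -
Number of sign changes: 1
Possible positive real roots: 1

For negative roots, examine f(-x) = -3x^3 + x^2 - 6x - 2:
Signs of coefficients: -, +, -, -
Number of sign changes: 2
Possible negative real roots: 2, 0

Positive roots: 1; Negative roots: 2 or 0


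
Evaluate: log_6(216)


We need the exponent such that 6^? = 216
6^3 = 216
Therefore log_6(216) = 3

3


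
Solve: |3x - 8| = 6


An absolute value equation |expr| = 6 gives two cases:
Case 1: 3x - 8 = 6
  3x = 14, so x = 14/3
Case 2: 3x - 8 = -6
  3x = 2, so x = 2/3

x = 2/3, x = 14/3


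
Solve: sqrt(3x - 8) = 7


Square both sides: 3x - 8 = 7^2 = 49
3x = 49 + 8 = 57
x = 19
Check: sqrt(3*19 - 8) = sqrt(49) = 7 ✓

x = 19


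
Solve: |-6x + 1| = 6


An absolute value equation |expr| = 6 gives two cases:
Case 1: -6x + 1 = 6
  -6x = 5, so x = -5/6
Case 2: -6x + 1 = -6
  -6x = -7, so x = 7/6

x = -5/6, x = 7/6


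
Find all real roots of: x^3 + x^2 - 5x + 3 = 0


Let p(x) = x^3 + x^2 - 5x + 3. By the rational root theorem (leading coefficient 1), any rational root is an integer divisor of 3: try ±1, ±2, ... in turn.
Test x = 1: value = 0 ✓, so (x - 1) is a factor.
Synthetic division by (x - 1): bring down 1; 1(1) + 1 = 2; 2(1) - 5 = -3; (-3)(1) + 3 = 0 → quotient x^2 + 2x - 3, remainder 0.
Solve the quadratic x^2 + 2x - 3 = 0: discriminant = 2^2 - 4(1)(-3) = 4 + 12 = 16.
sqrt(16) = 4, so x = (-2 ± 4)/2: x = 1 or x = -3.

x = -3, x = 1 (multiplicity 2)


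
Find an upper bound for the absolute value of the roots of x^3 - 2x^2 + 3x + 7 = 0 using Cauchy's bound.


Cauchy's bound: all roots r satisfy |r| <= 1 + max(|a_i/a_n|) for i = 0,...,n-1
where a_n is the leading coefficient.

Coefficients: [1, -2, 3, 7]
Leading coefficient a_n = 1
Ratios |a_i/a_n|: 2, 3, 7
Maximum ratio: 7
Cauchy's bound: |r| <= 1 + 7 = 8

Upper bound = 8


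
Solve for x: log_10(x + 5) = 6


Convert to exponential form: x + 5 = 10^6 = 1000000
x = 1000000 - 5 = 999995
Check: log_10(999995 + 5) = log_10(1000000) = log_10(1000000) = 6 ✓

x = 999995


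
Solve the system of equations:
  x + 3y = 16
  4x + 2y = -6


Using Cramer's rule:
Determinant D = (1)(2) - (4)(3) = 2 - 12 = -10
Dx = (16)(2) - (-6)(3) = 32 + 18 = 50
Dy = (1)(-6) - (4)(16) = -6 - 64 = -70
x = Dx/D = 50/-10 = -5
y = Dy/D = -70/-10 = 7

x = -5, y = 7


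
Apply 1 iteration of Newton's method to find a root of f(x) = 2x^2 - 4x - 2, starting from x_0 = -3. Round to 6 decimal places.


Newton's method: x_(n+1) = x_n - f(x_n)/f'(x_n)
f(x) = 2x^2 - 4x - 2
f'(x) = 4x - 4

Iteration 1:
  f(-3.000000) = 28.000000
  f'(-3.000000) = -16.000000
  x_1 = -3.000000 - (28.000000)/(-16.000000) = -1.250000

x_1 = -1.250000


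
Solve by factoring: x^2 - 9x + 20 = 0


We need two numbers that multiply to 20 and add to -9.
Those numbers are -4 and -5 (since (-4) * (-5) = 20 and (-4) + (-5) = -9).
So x^2 - 9x + 20 = (x - 4)(x - 5) = 0
Setting each factor to zero: x = 4 or x = 5

x = 4, x = 5


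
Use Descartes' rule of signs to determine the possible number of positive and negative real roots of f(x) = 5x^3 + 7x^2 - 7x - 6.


Descartes' rule of signs:

For positive roots, count sign changes in f(x) = 5x^3 + 7x^2 - 7x - 6:
Signs of coefficients: +, +, -, -
Number of sign changes: 1
Possible positive real roots: 1

For negative roots, examine f(-x) = -5x^3 + 7x^2 + 7x - 6:
Signs of coefficients: -, +, +, -
Number of sign changes: 2
Possible negative real roots: 2, 0

Positive roots: 1; Negative roots: 2 or 0


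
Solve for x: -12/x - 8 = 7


Subtract -8 from both sides: -12/x = 15
Multiply both sides by x: -12 = 15 * x
Divide by 15: x = -4/5

x = -4/5


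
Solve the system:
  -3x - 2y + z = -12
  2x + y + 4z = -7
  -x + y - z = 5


Using Cramer's rule. Expand each determinant along the first row.
D  = (-3)*[1*(-1) - 4*1] - (-2)*[2*(-1) - 4*(-1)] + 1*[2*1 - 1*(-1)]
  = (-3)*(-5) - (-2)*(2) + 1*(3) = 22
Dx = (-12)*[1*(-1) - 4*1] - (-2)*[(-7)*(-1) - 4*5] + 1*[(-7)*1 - 1*5]
  = (-12)*(-5) - (-2)*(-13) + 1*(-12) = 22
Dy = (-3)*[(-7)*(-1) - 4*5] - (-12)*[2*(-1) - 4*(-1)] + 1*[2*5 - (-7)*(-1)]
  = (-3)*(-13) - (-12)*(2) + 1*(3) = 66
Dz = (-3)*[1*5 - (-7)*1] - (-2)*[2*5 - (-7)*(-1)] + (-12)*[2*1 - 1*(-1)]
  = (-3)*(12) - (-2)*(3) + (-12)*(3) = -66
x = Dx/D = 22/22 = 1, y = Dy/D = 66/22 = 3, z = Dz/D = -66/22 = -3
Check eq1: (-3)(1) + (-2)(3) + (1)(-3) = -12 = -12 ✓
Check eq2: (2)(1) + (1)(3) + (4)(-3) = -7 = -7 ✓
Check eq3: (-1)(1) + (1)(3) + (-1)(-3) = 5 = 5 ✓

x = 1, y = 3, z = -3


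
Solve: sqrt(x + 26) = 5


Square both sides: x + 26 = 5^2 = 25
x = 25 - 26 = -1
x = -1
Check: sqrt(1*(-1) + 26) = sqrt(25) = 5 ✓

x = -1


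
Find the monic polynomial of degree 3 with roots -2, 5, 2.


A monic polynomial with roots -2, 5, 2 is:
p(x) = (x + 2)(x - 5)(x - 2)
After multiplying by (x + 2): x + 2
After multiplying by (x - 5): x^2 - 3x - 10
After multiplying by (x - 2): x^3 - 5x^2 - 4x + 20

x^3 - 5x^2 - 4x + 20


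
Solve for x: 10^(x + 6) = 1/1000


Express both sides with the same base.
1/1000 = 10^(-3)
Since the bases match, equate exponents: x + 6 = -3
So x = -3 - (6) = -9

x = -9


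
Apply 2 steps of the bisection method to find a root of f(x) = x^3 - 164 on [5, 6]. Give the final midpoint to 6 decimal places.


f(x) = x^3 - 164
f(5) = -39 < 0
f(6) = 52 > 0

Step 1: midpoint = (5.000000 + 6.000000)/2 = 5.500000
  f(5.500000) = 2.375000
  f(mid) > 0, so root is in [5.000000, 5.500000]

Step 2: midpoint = (5.000000 + 5.500000)/2 = 5.250000
  f(5.250000) = -19.296875
  f(mid) < 0, so root is in [5.250000, 5.500000]

midpoint = 5.250000


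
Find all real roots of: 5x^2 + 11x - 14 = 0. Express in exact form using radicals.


Using the quadratic formula: x = (-b ± sqrt(b^2 - 4ac)) / (2a)
Here a = 5, b = 11, c = -14
Discriminant = b^2 - 4ac = 11^2 - 4(5)(-14) = 121 + 280 = 401
Since discriminant = 401 > 0, there are two real roots.
x = (-11 ± sqrt(401)) / 10
Numerically: x ≈ 0.9025 or x ≈ -3.1025

x = (-11 + sqrt(401)) / 10 or x = (-11 - sqrt(401)) / 10


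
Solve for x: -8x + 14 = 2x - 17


Starting with: -8x + 14 = 2x - 17
Move all x terms to left: (-8 - 2)x = -17 - 14
Simplify: -10x = -31
Divide both sides by -10: x = 31/10

x = 31/10


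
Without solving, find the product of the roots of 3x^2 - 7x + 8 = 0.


By Vieta's formulas for ax^2 + bx + c = 0:
  Sum of roots = -b/a
  Product of roots = c/a

Here a = 3, b = -7, c = 8
Sum = -(-7)/3 = 7/3
Product = 8/3 = 8/3

Product = 8/3


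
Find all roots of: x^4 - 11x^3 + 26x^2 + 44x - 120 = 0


Let p(x) = x^4 - 11x^3 + 26x^2 + 44x - 120. By the rational root theorem (leading coefficient 1), any rational root is an integer divisor of 120: try ±1, ±2, ... in turn.
Test x = 1: value = -60 ≠ 0.
Test x = -1: value = -126 ≠ 0.
Test x = 2: value = 0 ✓, so (x - 2) is a factor.
Synthetic division by (x - 2): bring down 1; 1(2) - 11 = -9; (-9)(2) + 26 = 8; 8(2) + 44 = 60; 60(2) - 120 = 0 → quotient x^3 - 9x^2 + 8x + 60, remainder 0.
Continue with the quotient x^3 - 9x^2 + 8x + 60 (candidates must divide 60; re-test x = 2 first in case it repeats).
Test x = 2: value = 48 ≠ 0.
Test x = -2: value = 0 ✓, so (x + 2) is a factor.
Synthetic division by (x + 2): bring down 1; 1(-2) - 9 = -11; (-11)(-2) + 8 = 30; 30(-2) + 60 = 0 → quotient x^2 - 11x + 30, remainder 0.
Solve the quadratic x^2 - 11x + 30 = 0: discriminant = (-11)^2 - 4(1)(30) = 121 - 120 = 1.
sqrt(1) = 1, so x = (11 ± 1)/2: x = 6 or x = 5.
Collecting all roots found:

x = -2, x = 2, x = 5, x = 6


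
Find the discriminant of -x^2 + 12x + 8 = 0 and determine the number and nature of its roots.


For ax^2 + bx + c = 0, discriminant D = b^2 - 4ac
Here a = -1, b = 12, c = 8
D = (12)^2 - 4(-1)(8) = 144 + 32 = 176

D = 176 > 0 but not a perfect square
The equation has 2 distinct real irrational roots.

Discriminant = 176, 2 distinct real irrational roots


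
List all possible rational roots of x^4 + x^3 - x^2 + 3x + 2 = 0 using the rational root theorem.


Rational root theorem: possible roots are ±p/q where:
  p divides the constant term (2): p ∈ {1, 2}
  q divides the leading coefficient (1): q ∈ {1}

All possible rational roots: -2, -1, 1, 2

-2, -1, 1, 2


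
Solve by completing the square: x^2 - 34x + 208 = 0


Start: x^2 - 34x + 208 = 0
Move constant: x^2 - 34x = -208
Half of -34 is -17, squared is 289
Add 289 to both sides: x^2 - 34x + 289 = 81
(x - 17)^2 = 81
x - 17 = ±9
x = 17 + 9 = 26 or x = 17 - 9 = 8

x = 8, x = 26


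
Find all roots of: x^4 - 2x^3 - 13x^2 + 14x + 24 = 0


Let p(x) = x^4 - 2x^3 - 13x^2 + 14x + 24. By the rational root theorem (leading coefficient 1), any rational root is an integer divisor of 24: try ±1, ±2, ... in turn.
Test x = 1: value = 24 ≠ 0.
Test x = -1: value = 0 ✓, so (x + 1) is a factor.
Synthetic division by (x + 1): bring down 1; 1(-1) - 2 = -3; (-3)(-1) - 13 = -10; (-10)(-1) + 14 = 24; 24(-1) + 24 = 0 → quotient x^3 - 3x^2 - 10x + 24, remainder 0.
Continue with the quotient x^3 - 3x^2 - 10x + 24 (candidates must divide 24; re-test x = -1 first in case it repeats).
Test x = -1: value = 30 ≠ 0.
Test x = 2: value = 0 ✓, so (x - 2) is a factor.
Synthetic division by (x - 2): bring down 1; 1(2) - 3 = -1; (-1)(2) - 10 = -12; (-12)(2) + 24 = 0 → quotient x^2 - x - 12, remainder 0.
Solve the quadratic x^2 - x - 12 = 0: discriminant = (-1)^2 - 4(1)(-12) = 1 + 48 = 49.
sqrt(49) = 7, so x = (1 ± 7)/2: x = 4 or x = -3.
Collecting all roots found:

x = -3, x = -1, x = 2, x = 4


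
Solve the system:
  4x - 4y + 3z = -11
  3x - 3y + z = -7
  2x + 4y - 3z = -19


Using Cramer's rule. Expand each determinant along the first row.
D  = 4*[(-3)*(-3) - 1*4] - (-4)*[3*(-3) - 1*2] + 3*[3*4 - (-3)*2]
  = 4*(5) - (-4)*(-11) + 3*(18) = 30
Dx = (-11)*[(-3)*(-3) - 1*4] - (-4)*[(-7)*(-3) - 1*(-19)] + 3*[(-7)*4 - (-3)*(-19)]
  = (-11)*(5) - (-4)*(40) + 3*(-85) = -150
Dy = 4*[(-7)*(-3) - 1*(-19)] - (-11)*[3*(-3) - 1*2] + 3*[3*(-19) - (-7)*2]
  = 4*(40) - (-11)*(-11) + 3*(-43) = -90
Dz = 4*[(-3)*(-19) - (-7)*4] - (-4)*[3*(-19) - (-7)*2] + (-11)*[3*4 - (-3)*2]
  = 4*(85) - (-4)*(-43) + (-11)*(18) = -30
x = Dx/D = -150/30 = -5, y = Dy/D = -90/30 = -3, z = Dz/D = -30/30 = -1
Check eq1: (4)(-5) + (-4)(-3) + (3)(-1) = -11 = -11 ✓
Check eq2: (3)(-5) + (-3)(-3) + (1)(-1) = -7 = -7 ✓
Check eq3: (2)(-5) + (4)(-3) + (-3)(-1) = -19 = -19 ✓

x = -5, y = -3, z = -1


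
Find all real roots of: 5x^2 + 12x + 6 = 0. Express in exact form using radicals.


Using the quadratic formula: x = (-b ± sqrt(b^2 - 4ac)) / (2a)
Here a = 5, b = 12, c = 6
Discriminant = b^2 - 4ac = 12^2 - 4(5)(6) = 144 - 120 = 24
Since discriminant = 24 > 0, there are two real roots.
x = (-12 ± 2*sqrt(6)) / 10
Simplifying: x = (-6 ± sqrt(6)) / 5
Numerically: x ≈ -0.7101 or x ≈ -1.6899

x = (-6 + sqrt(6)) / 5 or x = (-6 - sqrt(6)) / 5


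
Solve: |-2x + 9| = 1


An absolute value equation |expr| = 1 gives two cases:
Case 1: -2x + 9 = 1
  -2x = -8, so x = 4
Case 2: -2x + 9 = -1
  -2x = -10, so x = 5

x = 4, x = 5


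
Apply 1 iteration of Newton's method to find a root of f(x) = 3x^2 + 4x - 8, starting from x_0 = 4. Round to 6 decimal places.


Newton's method: x_(n+1) = x_n - f(x_n)/f'(x_n)
f(x) = 3x^2 + 4x - 8
f'(x) = 6x + 4

Iteration 1:
  f(4.000000) = 56.000000
  f'(4.000000) = 28.000000
  x_1 = 4.000000 - (56.000000)/(28.000000) = 2.000000

x_1 = 2.000000


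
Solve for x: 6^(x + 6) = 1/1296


Express both sides with the same base.
1/1296 = 6^(-4)
Since the bases match, equate exponents: x + 6 = -4
So x = -4 - (6) = -10

x = -10


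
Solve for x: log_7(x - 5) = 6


Convert to exponential form: x - 5 = 7^6 = 117649
x = 117649 + 5 = 117654
Check: log_7(117654 - 5) = log_7(117649) = log_7(117649) = 6 ✓

x = 117654


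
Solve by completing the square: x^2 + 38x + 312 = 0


Start: x^2 + 38x + 312 = 0
Move constant: x^2 + 38x = -312
Half of 38 is 19, squared is 361
Add 361 to both sides: x^2 + 38x + 361 = 49
(x + 19)^2 = 49
x + 19 = ±7
x = -19 + 7 = -12 or x = -19 - 7 = -26

x = -26, x = -12


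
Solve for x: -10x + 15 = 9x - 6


Starting with: -10x + 15 = 9x - 6
Move all x terms to left: (-10 - 9)x = -6 - 15
Simplify: -19x = -21
Divide both sides by -19: x = 21/19

x = 21/19


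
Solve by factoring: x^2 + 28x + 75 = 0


We need two numbers that multiply to 75 and add to 28.
Those numbers are 25 and 3 (since 25 * 3 = 75 and 25 + 3 = 28).
So x^2 + 28x + 75 = (x + 25)(x + 3) = 0
Setting each factor to zero: x = -25 or x = -3

x = -25, x = -3


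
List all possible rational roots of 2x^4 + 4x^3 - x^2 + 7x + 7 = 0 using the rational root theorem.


Rational root theorem: possible roots are ±p/q where:
  p divides the constant term (7): p ∈ {1, 7}
  q divides the leading coefficient (2): q ∈ {1, 2}

All possible rational roots: -7, -7/2, -1, -1/2, 1/2, 1, 7/2, 7

-7, -7/2, -1, -1/2, 1/2, 1, 7/2, 7


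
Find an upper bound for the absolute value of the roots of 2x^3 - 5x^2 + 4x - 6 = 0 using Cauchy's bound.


Cauchy's bound: all roots r satisfy |r| <= 1 + max(|a_i/a_n|) for i = 0,...,n-1
where a_n is the leading coefficient.

Coefficients: [2, -5, 4, -6]
Leading coefficient a_n = 2
Ratios |a_i/a_n|: 5/2, 2, 3
Maximum ratio: 3
Cauchy's bound: |r| <= 1 + 3 = 4

Upper bound = 4


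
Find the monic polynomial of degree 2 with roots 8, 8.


A monic polynomial with roots 8, 8 is:
p(x) = (x - 8)(x - 8)
After multiplying by (x - 8): x - 8
After multiplying by (x - 8): x^2 - 16x + 64

x^2 - 16x + 64


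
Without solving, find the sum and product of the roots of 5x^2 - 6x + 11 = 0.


By Vieta's formulas for ax^2 + bx + c = 0:
  Sum of roots = -b/a
  Product of roots = c/a

Here a = 5, b = -6, c = 11
Sum = -(-6)/5 = 6/5
Product = 11/5 = 11/5

Sum = 6/5, Product = 11/5


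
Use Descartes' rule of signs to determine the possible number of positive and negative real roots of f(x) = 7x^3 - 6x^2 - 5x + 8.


Descartes' rule of signs:

For positive roots, count sign changes in f(x) = 7x^3 - 6x^2 - 5x + 8:
Signs of coefficients: +, -, -, +
Number of sign changes: 2
Possible positive real roots: 2, 0

For negative roots, examine f(-x) = -7x^3 - 6x^2 + 5x + 8:
Signs of coefficients: -, -, +, +
Number of sign changes: 1
Possible negative real roots: 1

Positive roots: 2 or 0; Negative roots: 1


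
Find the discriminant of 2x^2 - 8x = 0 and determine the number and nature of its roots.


For ax^2 + bx + c = 0, discriminant D = b^2 - 4ac
Here a = 2, b = -8, c = 0
D = (-8)^2 - 4(2)(0) = 64 - 0 = 64

D = 64 > 0 and is a perfect square (sqrt = 8)
The equation has 2 distinct real rational roots.

Discriminant = 64, 2 distinct real rational roots


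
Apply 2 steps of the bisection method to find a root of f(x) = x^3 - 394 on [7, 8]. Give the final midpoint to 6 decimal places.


f(x) = x^3 - 394
f(7) = -51 < 0
f(8) = 118 > 0

Step 1: midpoint = (7.000000 + 8.000000)/2 = 7.500000
  f(7.500000) = 27.875000
  f(mid) > 0, so root is in [7.000000, 7.500000]

Step 2: midpoint = (7.000000 + 7.500000)/2 = 7.250000
  f(7.250000) = -12.921875
  f(mid) < 0, so root is in [7.250000, 7.500000]

midpoint = 7.250000


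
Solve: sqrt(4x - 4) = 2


Square both sides: 4x - 4 = 2^2 = 4
4x = 4 + 4 = 8
x = 2
Check: sqrt(4*2 - 4) = sqrt(4) = 2 ✓

x = 2


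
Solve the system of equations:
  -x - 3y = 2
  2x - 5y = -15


Using Cramer's rule:
Determinant D = (-1)(-5) - (2)(-3) = 5 + 6 = 11
Dx = (2)(-5) - (-15)(-3) = -10 - 45 = -55
Dy = (-1)(-15) - (2)(2) = 15 - 4 = 11
x = Dx/D = -55/11 = -5
y = Dy/D = 11/11 = 1

x = -5, y = 1


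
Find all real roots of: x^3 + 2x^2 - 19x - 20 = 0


Let p(x) = x^3 + 2x^2 - 19x - 20. By the rational root theorem (leading coefficient 1), any rational root is an integer divisor of 20: try ±1, ±2, ... in turn.
Test x = 1: value = -36 ≠ 0.
Test x = -1: value = 0 ✓, so (x + 1) is a factor.
Synthetic division by (x + 1): bring down 1; 1(-1) + 2 = 1; 1(-1) - 19 = -20; (-20)(-1) - 20 = 0 → quotient x^2 + x - 20, remainder 0.
Solve the quadratic x^2 + x - 20 = 0: discriminant = 1^2 - 4(1)(-20) = 1 + 80 = 81.
sqrt(81) = 9, so x = (-1 ± 9)/2: x = 4 or x = -5.

x = -5, x = -1, x = 4


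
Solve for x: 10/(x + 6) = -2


Multiply both sides by (x + 6): 10 = -2(x + 6)
Distribute: 10 = -2x - 12
-2x = 10 + 12 = 22
x = -11

x = -11


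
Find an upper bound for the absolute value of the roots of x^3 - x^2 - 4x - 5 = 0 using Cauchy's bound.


Cauchy's bound: all roots r satisfy |r| <= 1 + max(|a_i/a_n|) for i = 0,...,n-1
where a_n is the leading coefficient.

Coefficients: [1, -1, -4, -5]
Leading coefficient a_n = 1
Ratios |a_i/a_n|: 1, 4, 5
Maximum ratio: 5
Cauchy's bound: |r| <= 1 + 5 = 6

Upper bound = 6


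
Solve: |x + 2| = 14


An absolute value equation |expr| = 14 gives two cases:
Case 1: x + 2 = 14
  x = 12, so x = 12
Case 2: x + 2 = -14
  x = -16, so x = -16

x = -16, x = 12


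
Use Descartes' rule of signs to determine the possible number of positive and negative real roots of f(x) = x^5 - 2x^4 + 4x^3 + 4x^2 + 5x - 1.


Descartes' rule of signs:

For positive roots, count sign changes in f(x) = x^5 - 2x^4 + 4x^3 + 4x^2 + 5x - 1:
Signs of coefficients: +, -, +, +, +, -
Number of sign changes: 3
Possible positive real roots: 3, 1

For negative roots, examine f(-x) = -x^5 - 2x^4 - 4x^3 + 4x^2 - 5x - 1:
Signs of coefficients: -, -, -, +, -, -
Number of sign changes: 2
Possible negative real roots: 2, 0

Positive roots: 3 or 1; Negative roots: 2 or 0


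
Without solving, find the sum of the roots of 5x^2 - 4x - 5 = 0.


By Vieta's formulas for ax^2 + bx + c = 0:
  Sum of roots = -b/a
  Product of roots = c/a

Here a = 5, b = -4, c = -5
Sum = -(-4)/5 = 4/5
Product = -5/5 = -1

Sum = 4/5


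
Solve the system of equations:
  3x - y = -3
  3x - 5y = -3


Using Cramer's rule:
Determinant D = (3)(-5) - (3)(-1) = -15 + 3 = -12
Dx = (-3)(-5) - (-3)(-1) = 15 - 3 = 12
Dy = (3)(-3) - (3)(-3) = -9 + 9 = 0
x = Dx/D = 12/-12 = -1
y = Dy/D = 0/-12 = 0

x = -1, y = 0


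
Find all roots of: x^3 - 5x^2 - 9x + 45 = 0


Let p(x) = x^3 - 5x^2 - 9x + 45. By the rational root theorem (leading coefficient 1), any rational root is an integer divisor of 45: try ±1, ±2, ... in turn.
Test x = 1: value = 32 ≠ 0.
Test x = -1: value = 48 ≠ 0.
Test x = 3: value = 0 ✓, so (x - 3) is a factor.
Synthetic division by (x - 3): bring down 1; 1(3) - 5 = -2; (-2)(3) - 9 = -15; (-15)(3) + 45 = 0 → quotient x^2 - 2x - 15, remainder 0.
Solve the quadratic x^2 - 2x - 15 = 0: discriminant = (-2)^2 - 4(1)(-15) = 4 + 60 = 64.
sqrt(64) = 8, so x = (2 ± 8)/2: x = 5 or x = -3.
Collecting all roots found:

x = -3, x = 3, x = 5


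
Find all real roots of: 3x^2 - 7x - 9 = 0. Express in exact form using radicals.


Using the quadratic formula: x = (-b ± sqrt(b^2 - 4ac)) / (2a)
Here a = 3, b = -7, c = -9
Discriminant = b^2 - 4ac = (-7)^2 - 4(3)(-9) = 49 + 108 = 157
Since discriminant = 157 > 0, there are two real roots.
x = (7 ± sqrt(157)) / 6
Numerically: x ≈ 3.2550 or x ≈ -0.9217

x = (7 + sqrt(157)) / 6 or x = (7 - sqrt(157)) / 6


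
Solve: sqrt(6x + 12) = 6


Square both sides: 6x + 12 = 6^2 = 36
6x = 36 - 12 = 24
x = 4
Check: sqrt(6*4 + 12) = sqrt(36) = 6 ✓

x = 4


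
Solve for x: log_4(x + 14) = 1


Convert to exponential form: x + 14 = 4^1 = 4
x = 4 - 14 = -10
Check: log_4(-10 + 14) = log_4(4) = log_4(4) = 1 ✓

x = -10


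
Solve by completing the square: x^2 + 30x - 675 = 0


Start: x^2 + 30x - 675 = 0
Move constant: x^2 + 30x = 675
Half of 30 is 15, squared is 225
Add 225 to both sides: x^2 + 30x + 225 = 900
(x + 15)^2 = 900
x + 15 = ±30
x = -15 + 30 = 15 or x = -15 - 30 = -45

x = -45, x = 15


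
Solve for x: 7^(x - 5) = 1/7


Express both sides with the same base.
1/7 = 7^(-1)
Since the bases match, equate exponents: x - 5 = -1
So x = -1 - (-5) = 4

x = 4


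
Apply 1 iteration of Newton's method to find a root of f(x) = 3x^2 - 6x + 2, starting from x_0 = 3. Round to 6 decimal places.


Newton's method: x_(n+1) = x_n - f(x_n)/f'(x_n)
f(x) = 3x^2 - 6x + 2
f'(x) = 6x - 6

Iteration 1:
  f(3.000000) = 11.000000
  f'(3.000000) = 12.000000
  x_1 = 3.000000 - (11.000000)/(12.000000) = 2.083333

x_1 = 2.083333


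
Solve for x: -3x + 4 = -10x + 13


Starting with: -3x + 4 = -10x + 13
Move all x terms to left: (-3 + 10)x = 13 - 4
Simplify: 7x = 9
Divide both sides by 7: x = 9/7

x = 9/7


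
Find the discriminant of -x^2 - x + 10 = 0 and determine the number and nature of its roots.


For ax^2 + bx + c = 0, discriminant D = b^2 - 4ac
Here a = -1, b = -1, c = 10
D = (-1)^2 - 4(-1)(10) = 1 + 40 = 41

D = 41 > 0 but not a perfect square
The equation has 2 distinct real irrational roots.

Discriminant = 41, 2 distinct real irrational roots


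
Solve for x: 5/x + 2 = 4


Subtract 2 from both sides: 5/x = 2
Multiply both sides by x: 5 = 2 * x
Divide by 2: x = 5/2

x = 5/2


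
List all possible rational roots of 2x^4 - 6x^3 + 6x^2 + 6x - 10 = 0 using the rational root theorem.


Rational root theorem: possible roots are ±p/q where:
  p divides the constant term (-10): p ∈ {1, 2, 5, 10}
  q divides the leading coefficient (2): q ∈ {1, 2}

All possible rational roots: -10, -5, -5/2, -2, -1, -1/2, 1/2, 1, 2, 5/2, 5, 10

-10, -5, -5/2, -2, -1, -1/2, 1/2, 1, 2, 5/2, 5, 10


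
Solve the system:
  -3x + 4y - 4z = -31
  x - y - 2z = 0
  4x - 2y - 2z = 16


Using Cramer's rule. Expand each determinant along the first row.
D  = (-3)*[(-1)*(-2) - (-2)*(-2)] - 4*[1*(-2) - (-2)*4] + (-4)*[1*(-2) - (-1)*4]
  = (-3)*(-2) - 4*(6) + (-4)*(2) = -26
Dx = (-31)*[(-1)*(-2) - (-2)*(-2)] - 4*[0*(-2) - (-2)*16] + (-4)*[0*(-2) - (-1)*16]
  = (-31)*(-2) - 4*(32) + (-4)*(16) = -130
Dy = (-3)*[0*(-2) - (-2)*16] - (-31)*[1*(-2) - (-2)*4] + (-4)*[1*16 - 0*4]
  = (-3)*(32) - (-31)*(6) + (-4)*(16) = 26
Dz = (-3)*[(-1)*16 - 0*(-2)] - 4*[1*16 - 0*4] + (-31)*[1*(-2) - (-1)*4]
  = (-3)*(-16) - 4*(16) + (-31)*(2) = -78
x = Dx/D = -130/-26 = 5, y = Dy/D = 26/-26 = -1, z = Dz/D = -78/-26 = 3
Check eq1: (-3)(5) + (4)(-1) + (-4)(3) = -31 = -31 ✓
Check eq2: (1)(5) + (-1)(-1) + (-2)(3) = 0 = 0 ✓
Check eq3: (4)(5) + (-2)(-1) + (-2)(3) = 16 = 16 ✓

x = 5, y = -1, z = 3


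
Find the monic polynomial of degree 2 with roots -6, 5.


A monic polynomial with roots -6, 5 is:
p(x) = (x + 6)(x - 5)
After multiplying by (x + 6): x + 6
After multiplying by (x - 5): x^2 + x - 30

x^2 + x - 30


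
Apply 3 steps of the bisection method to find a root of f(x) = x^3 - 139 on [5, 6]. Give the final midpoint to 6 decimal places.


f(x) = x^3 - 139
f(5) = -14 < 0
f(6) = 77 > 0

Step 1: midpoint = (5.000000 + 6.000000)/2 = 5.500000
  f(5.500000) = 27.375000
  f(mid) > 0, so root is in [5.000000, 5.500000]

Step 2: midpoint = (5.000000 + 5.500000)/2 = 5.250000
  f(5.250000) = 5.703125
  f(mid) > 0, so root is in [5.000000, 5.250000]

Step 3: midpoint = (5.000000 + 5.250000)/2 = 5.125000
  f(5.125000) = -4.388672
  f(mid) < 0, so root is in [5.125000, 5.250000]

midpoint = 5.125000


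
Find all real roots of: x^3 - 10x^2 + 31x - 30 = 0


Let p(x) = x^3 - 10x^2 + 31x - 30. By the rational root theorem (leading coefficient 1), any rational root is an integer divisor of 30: try ±1, ±2, ... in turn.
Test x = 1: value = -8 ≠ 0.
Test x = -1: value = -72 ≠ 0.
Test x = 2: value = 0 ✓, so (x - 2) is a factor.
Synthetic division by (x - 2): bring down 1; 1(2) - 10 = -8; (-8)(2) + 31 = 15; 15(2) - 30 = 0 → quotient x^2 - 8x + 15, remainder 0.
Solve the quadratic x^2 - 8x + 15 = 0: discriminant = (-8)^2 - 4(1)(15) = 64 - 60 = 4.
sqrt(4) = 2, so x = (8 ± 2)/2: x = 5 or x = 3.

x = 2, x = 3, x = 5


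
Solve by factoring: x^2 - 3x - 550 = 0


We need two numbers that multiply to -550 and add to -3.
Those numbers are 22 and -25 (since 22 * (-25) = -550 and 22 + (-25) = -3).
So x^2 - 3x - 550 = (x + 22)(x - 25) = 0
Setting each factor to zero: x = -22 or x = 25

x = -22, x = 25


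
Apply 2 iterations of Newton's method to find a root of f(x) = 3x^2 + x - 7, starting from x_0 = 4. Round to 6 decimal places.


Newton's method: x_(n+1) = x_n - f(x_n)/f'(x_n)
f(x) = 3x^2 + x - 7
f'(x) = 6x + 1

Iteration 1:
  f(4.000000) = 45.000000
  f'(4.000000) = 25.000000
  x_1 = 4.000000 - (45.000000)/(25.000000) = 2.200000

Iteration 2:
  f(2.200000) = 9.720000
  f'(2.200000) = 14.200000
  x_2 = 2.200000 - (9.720000)/(14.200000) = 1.515493

x_2 = 1.515493


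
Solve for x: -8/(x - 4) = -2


Multiply both sides by (x - 4): -8 = -2(x - 4)
Distribute: -8 = -2x + 8
-2x = -8 - 8 = -16
x = 8

x = 8


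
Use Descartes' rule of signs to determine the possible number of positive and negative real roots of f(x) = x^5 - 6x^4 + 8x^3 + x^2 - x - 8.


Descartes' rule of signs:

For positive roots, count sign changes in f(x) = x^5 - 6x^4 + 8x^3 + x^2 - x - 8:
Signs of coefficients: +, -, +, +, -, -
Number of sign changes: 3
Possible positive real roots: 3, 1

For negative roots, examine f(-x) = -x^5 - 6x^4 - 8x^3 + x^2 + x - 8:
Signs of coefficients: -, -, -, +, +, -
Number of sign changes: 2
Possible negative real roots: 2, 0

Positive roots: 3 or 1; Negative roots: 2 or 0


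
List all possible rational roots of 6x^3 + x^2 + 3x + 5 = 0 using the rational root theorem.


Rational root theorem: possible roots are ±p/q where:
  p divides the constant term (5): p ∈ {1, 5}
  q divides the leading coefficient (6): q ∈ {1, 2, 3, 6}

All possible rational roots: -5, -5/2, -5/3, -1, -5/6, -1/2, -1/3, -1/6, 1/6, 1/3, 1/2, 5/6, 1, 5/3, 5/2, 5

-5, -5/2, -5/3, -1, -5/6, -1/2, -1/3, -1/6, 1/6, 1/3, 1/2, 5/6, 1, 5/3, 5/2, 5


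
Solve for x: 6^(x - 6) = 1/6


Express both sides with the same base.
1/6 = 6^(-1)
Since the bases match, equate exponents: x - 6 = -1
So x = -1 - (-6) = 5

x = 5


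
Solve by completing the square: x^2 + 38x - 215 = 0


Start: x^2 + 38x - 215 = 0
Move constant: x^2 + 38x = 215
Half of 38 is 19, squared is 361
Add 361 to both sides: x^2 + 38x + 361 = 576
(x + 19)^2 = 576
x + 19 = ±24
x = -19 + 24 = 5 or x = -19 - 24 = -43

x = -43, x = 5


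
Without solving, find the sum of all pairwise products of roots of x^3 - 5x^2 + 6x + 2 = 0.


By Vieta's formulas for x^3 + bx^2 + cx + d = 0:
  r1 + r2 + r3 = -b/a = 5
  r1*r2 + r1*r3 + r2*r3 = c/a = 6
  r1*r2*r3 = -d/a = -2


Sum of pairwise products = 6


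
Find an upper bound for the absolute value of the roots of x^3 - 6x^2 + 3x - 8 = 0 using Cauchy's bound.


Cauchy's bound: all roots r satisfy |r| <= 1 + max(|a_i/a_n|) for i = 0,...,n-1
where a_n is the leading coefficient.

Coefficients: [1, -6, 3, -8]
Leading coefficient a_n = 1
Ratios |a_i/a_n|: 6, 3, 8
Maximum ratio: 8
Cauchy's bound: |r| <= 1 + 8 = 9

Upper bound = 9


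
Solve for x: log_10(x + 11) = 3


Convert to exponential form: x + 11 = 10^3 = 1000
x = 1000 - 11 = 989
Check: log_10(989 + 11) = log_10(1000) = log_10(1000) = 3 ✓

x = 989


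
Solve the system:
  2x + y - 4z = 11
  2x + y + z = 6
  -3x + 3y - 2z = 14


Using Cramer's rule. Expand each determinant along the first row.
D  = 2*[1*(-2) - 1*3] - 1*[2*(-2) - 1*(-3)] + (-4)*[2*3 - 1*(-3)]
  = 2*(-5) - 1*(-1) + (-4)*(9) = -45
Dx = 11*[1*(-2) - 1*3] - 1*[6*(-2) - 1*14] + (-4)*[6*3 - 1*14]
  = 11*(-5) - 1*(-26) + (-4)*(4) = -45
Dy = 2*[6*(-2) - 1*14] - 11*[2*(-2) - 1*(-3)] + (-4)*[2*14 - 6*(-3)]
  = 2*(-26) - 11*(-1) + (-4)*(46) = -225
Dz = 2*[1*14 - 6*3] - 1*[2*14 - 6*(-3)] + 11*[2*3 - 1*(-3)]
  = 2*(-4) - 1*(46) + 11*(9) = 45
x = Dx/D = -45/-45 = 1, y = Dy/D = -225/-45 = 5, z = Dz/D = 45/-45 = -1
Check eq1: (2)(1) + (1)(5) + (-4)(-1) = 11 = 11 ✓
Check eq2: (2)(1) + (1)(5) + (1)(-1) = 6 = 6 ✓
Check eq3: (-3)(1) + (3)(5) + (-2)(-1) = 14 = 14 ✓

x = 1, y = 5, z = -1


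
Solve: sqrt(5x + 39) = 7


Square both sides: 5x + 39 = 7^2 = 49
5x = 49 - 39 = 10
x = 2
Check: sqrt(5*2 + 39) = sqrt(49) = 7 ✓

x = 2


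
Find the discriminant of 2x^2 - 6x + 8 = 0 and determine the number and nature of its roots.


For ax^2 + bx + c = 0, discriminant D = b^2 - 4ac
Here a = 2, b = -6, c = 8
D = (-6)^2 - 4(2)(8) = 36 - 64 = -28

D = -28 < 0
The equation has no real roots (2 complex conjugate roots).

Discriminant = -28, no real roots (2 complex conjugate roots)


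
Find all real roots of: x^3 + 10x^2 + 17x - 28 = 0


Let p(x) = x^3 + 10x^2 + 17x - 28. By the rational root theorem (leading coefficient 1), any rational root is an integer divisor of 28: try ±1, ±2, ... in turn.
Test x = 1: value = 0 ✓, so (x - 1) is a factor.
Synthetic division by (x - 1): bring down 1; 1(1) + 10 = 11; 11(1) + 17 = 28; 28(1) - 28 = 0 → quotient x^2 + 11x + 28, remainder 0.
Solve the quadratic x^2 + 11x + 28 = 0: discriminant = 11^2 - 4(1)(28) = 121 - 112 = 9.
sqrt(9) = 3, so x = (-11 ± 3)/2: x = -4 or x = -7.

x = -7, x = -4, x = 1


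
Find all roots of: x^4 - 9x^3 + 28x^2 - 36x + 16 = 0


Let p(x) = x^4 - 9x^3 + 28x^2 - 36x + 16. By the rational root theorem (leading coefficient 1), any rational root is an integer divisor of 16: try ±1, ±2, ... in turn.
Test x = 1: value = 0 ✓, so (x - 1) is a factor.
Synthetic division by (x - 1): bring down 1; 1(1) - 9 = -8; (-8)(1) + 28 = 20; 20(1) - 36 = -16; (-16)(1) + 16 = 0 → quotient x^3 - 8x^2 + 20x - 16, remainder 0.
Continue with the quotient x^3 - 8x^2 + 20x - 16 (candidates must divide 16; re-test x = 1 first in case it repeats).
Test x = 1: value = -3 ≠ 0.
Test x = -1: value = -45 ≠ 0.
Test x = 2: value = 0 ✓, so (x - 2) is a factor.
Synthetic division by (x - 2): bring down 1; 1(2) - 8 = -6; (-6)(2) + 20 = 8; 8(2) - 16 = 0 → quotient x^2 - 6x + 8, remainder 0.
Solve the quadratic x^2 - 6x + 8 = 0: discriminant = (-6)^2 - 4(1)(8) = 36 - 32 = 4.
sqrt(4) = 2, so x = (6 ± 2)/2: x = 4 or x = 2.
Collecting all roots found:

x = 1, x = 2 (multiplicity 2), x = 4


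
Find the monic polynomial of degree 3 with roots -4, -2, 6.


A monic polynomial with roots -4, -2, 6 is:
p(x) = (x + 4)(x + 2)(x - 6)
After multiplying by (x + 4): x + 4
After multiplying by (x + 2): x^2 + 6x + 8
After multiplying by (x - 6): x^3 - 28x - 48

x^3 - 28x - 48


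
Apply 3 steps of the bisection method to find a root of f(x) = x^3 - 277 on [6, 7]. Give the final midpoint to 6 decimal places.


f(x) = x^3 - 277
f(6) = -61 < 0
f(7) = 66 > 0

Step 1: midpoint = (6.000000 + 7.000000)/2 = 6.500000
  f(6.500000) = -2.375000
  f(mid) < 0, so root is in [6.500000, 7.000000]

Step 2: midpoint = (6.500000 + 7.000000)/2 = 6.750000
  f(6.750000) = 30.546875
  f(mid) > 0, so root is in [6.500000, 6.750000]

Step 3: midpoint = (6.500000 + 6.750000)/2 = 6.625000
  f(6.625000) = 13.775391
  f(mid) > 0, so root is in [6.500000, 6.625000]

midpoint = 6.625000


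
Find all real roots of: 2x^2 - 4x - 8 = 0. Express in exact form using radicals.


Using the quadratic formula: x = (-b ± sqrt(b^2 - 4ac)) / (2a)
Here a = 2, b = -4, c = -8
Discriminant = b^2 - 4ac = (-4)^2 - 4(2)(-8) = 16 + 64 = 80
Since discriminant = 80 > 0, there are two real roots.
x = (4 ± 4*sqrt(5)) / 4
Simplifying: x = 1 ± sqrt(5)
Numerically: x ≈ 3.2361 or x ≈ -1.2361

x = 1 + sqrt(5) or x = 1 - sqrt(5)


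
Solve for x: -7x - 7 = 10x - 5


Starting with: -7x - 7 = 10x - 5
Move all x terms to left: (-7 - 10)x = -5 + 7
Simplify: -17x = 2
Divide both sides by -17: x = -2/17

x = -2/17


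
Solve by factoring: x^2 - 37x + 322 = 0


We need two numbers that multiply to 322 and add to -37.
Those numbers are -23 and -14 (since (-23) * (-14) = 322 and (-23) + (-14) = -37).
So x^2 - 37x + 322 = (x - 23)(x - 14) = 0
Setting each factor to zero: x = 23 or x = 14

x = 14, x = 23


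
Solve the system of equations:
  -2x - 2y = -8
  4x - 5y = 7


Using Cramer's rule:
Determinant D = (-2)(-5) - (4)(-2) = 10 + 8 = 18
Dx = (-8)(-5) - (7)(-2) = 40 + 14 = 54
Dy = (-2)(7) - (4)(-8) = -14 + 32 = 18
x = Dx/D = 54/18 = 3
y = Dy/D = 18/18 = 1

x = 3, y = 1


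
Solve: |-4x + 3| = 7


An absolute value equation |expr| = 7 gives two cases:
Case 1: -4x + 3 = 7
  -4x = 4, so x = -1
Case 2: -4x + 3 = -7
  -4x = -10, so x = 5/2

x = -1, x = 5/2


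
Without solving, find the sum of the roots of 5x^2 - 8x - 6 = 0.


By Vieta's formulas for ax^2 + bx + c = 0:
  Sum of roots = -b/a
  Product of roots = c/a

Here a = 5, b = -8, c = -6
Sum = -(-8)/5 = 8/5
Product = -6/5 = -6/5

Sum = 8/5


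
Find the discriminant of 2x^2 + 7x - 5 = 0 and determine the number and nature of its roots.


For ax^2 + bx + c = 0, discriminant D = b^2 - 4ac
Here a = 2, b = 7, c = -5
D = (7)^2 - 4(2)(-5) = 49 + 40 = 89

D = 89 > 0 but not a perfect square
The equation has 2 distinct real irrational roots.

Discriminant = 89, 2 distinct real irrational roots


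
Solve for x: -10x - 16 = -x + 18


Starting with: -10x - 16 = -x + 18
Move all x terms to left: (-10 + 1)x = 18 + 16
Simplify: -9x = 34
Divide both sides by -9: x = -34/9

x = -34/9
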